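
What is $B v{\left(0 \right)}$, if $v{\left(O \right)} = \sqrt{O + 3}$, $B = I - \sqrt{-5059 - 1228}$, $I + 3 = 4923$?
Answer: $\sqrt{3} \left(4920 - i \sqrt{6287}\right) \approx 8521.7 - 137.34 i$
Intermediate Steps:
$I = 4920$ ($I = -3 + 4923 = 4920$)
$B = 4920 - i \sqrt{6287}$ ($B = 4920 - \sqrt{-5059 - 1228} = 4920 - \sqrt{-6287} = 4920 - i \sqrt{6287} \approx 4920.0 - 79.291 i$)
$v{\left(O \right)} = \sqrt{3 + O}$
$B v{\left(0 \right)} = \left(4920 - i \sqrt{6287}\right) \sqrt{3 + 0} = \left(4920 - i \sqrt{6287}\right) \sqrt{3} = \sqrt{3} \left(4920 - i \sqrt{6287}\right)$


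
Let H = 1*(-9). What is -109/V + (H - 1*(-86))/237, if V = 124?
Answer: -16285/29388 ≈ -0.55414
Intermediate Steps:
H = -9
-109/V + (H - 1*(-86))/237 = -109/124 + (-9 - 1*(-86))/237 = -109*1/124 + (-9 + 86)*(1/237) = -109/124 + 77*(1/237) = -109/124 + 77/237 = -16285/29388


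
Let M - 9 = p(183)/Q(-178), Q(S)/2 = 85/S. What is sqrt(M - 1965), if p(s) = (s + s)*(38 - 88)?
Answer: 2*sqrt(1243074)/17 ≈ 131.17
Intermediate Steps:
p(s) = -100*s (p(s) = (2*s)*(-50) = -100*s)
Q(S) = 170/S (Q(S) = 2*(85/S) = 170/S)
M = 325893/17 (M = 9 + (-100*183)/((170/(-178))) = 9 - 18300/(170*(-1/178)) = 9 - 18300/(-85/89) = 9 - 18300*(-89/85) = 9 + 325740/17 = 325893/17 ≈ 19170.)
sqrt(M - 1965) = sqrt(325893/17 - 1965) = sqrt(292488/17) = 2*sqrt(1243074)/17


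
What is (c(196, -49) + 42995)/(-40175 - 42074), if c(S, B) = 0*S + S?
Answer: -43191/82249 ≈ -0.52512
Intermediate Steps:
c(S, B) = S (c(S, B) = 0 + S = S)
(c(196, -49) + 42995)/(-40175 - 42074) = (196 + 42995)/(-40175 - 42074) = 43191/(-82249) = 43191*(-1/82249) = -43191/82249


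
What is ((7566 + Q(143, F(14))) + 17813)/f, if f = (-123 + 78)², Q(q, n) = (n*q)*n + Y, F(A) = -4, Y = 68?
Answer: 1849/135 ≈ 13.696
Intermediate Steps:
Q(q, n) = 68 + q*n² (Q(q, n) = (n*q)*n + 68 = q*n² + 68 = 68 + q*n²)
f = 2025 (f = (-45)² = 2025)
((7566 + Q(143, F(14))) + 17813)/f = ((7566 + (68 + 143*(-4)²)) + 17813)/2025 = ((7566 + (68 + 143*16)) + 17813)*(1/2025) = ((7566 + (68 + 2288)) + 17813)*(1/2025) = ((7566 + 2356) + 17813)*(1/2025) = (9922 + 17813)*(1/2025) = 27735*(1/2025) = 1849/135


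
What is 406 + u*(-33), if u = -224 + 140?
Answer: 3178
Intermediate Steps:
u = -84
406 + u*(-33) = 406 - 84*(-33) = 406 + 2772 = 3178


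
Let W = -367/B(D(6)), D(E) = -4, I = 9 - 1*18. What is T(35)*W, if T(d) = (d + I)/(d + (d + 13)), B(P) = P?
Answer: 4771/166 ≈ 28.741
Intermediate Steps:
I = -9 (I = 9 - 18 = -9)
W = 367/4 (W = -367/(-4) = -367*(-¼) = 367/4 ≈ 91.750)
T(d) = (-9 + d)/(13 + 2*d) (T(d) = (d - 9)/(d + (d + 13)) = (-9 + d)/(d + (13 + d)) = (-9 + d)/(13 + 2*d))
T(35)*W = ((-9 + 35)/(13 + 2*35))*(367/4) = (26/(13 + 70))*(367/4) = (26/83)*(367/4) = 4771/166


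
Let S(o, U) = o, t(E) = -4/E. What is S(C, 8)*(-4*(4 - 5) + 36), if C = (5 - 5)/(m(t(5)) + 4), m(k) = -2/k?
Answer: 0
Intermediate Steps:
C = 0 (C = (5 - 5)/(-2/((-4/5)) + 4) = 0/(-2/((-4*⅕)) + 4) = 0/(-2/(-⅘) + 4) = 0/(-2*(-5/4) + 4) = 0/(5/2 + 4) = 0/(13/2) = 0*(2/13) = 0)
S(C, 8)*(-4*(4 - 5) + 36) = 0*(-4*(4 - 5) + 36) = 0*(-4*(-1) + 36) = 0*(4 + 36) = 0*40 = 0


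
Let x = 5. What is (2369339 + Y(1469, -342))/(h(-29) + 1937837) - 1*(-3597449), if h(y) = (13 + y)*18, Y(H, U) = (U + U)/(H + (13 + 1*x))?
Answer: 10364741053695396/2881135363 ≈ 3.5974e+6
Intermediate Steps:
Y(H, U) = 2*U/(18 + H) (Y(H, U) = (U + U)/(H + (13 + 1*5)) = (2*U)/(H + (13 + 5)) = (2*U)/(H + 18) = (2*U)/(18 + H) = 2*U/(18 + H))
h(y) = 234 + 18*y
(2369339 + Y(1469, -342))/(h(-29) + 1937837) - 1*(-3597449) = (2369339 + 2*(-342)/(18 + 1469))/((234 + 18*(-29)) + 1937837) - 1*(-3597449) = (2369339 + 2*(-342)/1487)/((234 - 522) + 1937837) + 3597449 = (2369339 + 2*(-342)*(1/1487))/(-288 + 1937837) + 3597449 = (2369339 - 684/1487)/1937549 + 3597449 = (3523206409/1487)*(1/1937549) + 3597449 = 3523206409/2881135363 + 3597449 = 10364741053695396/2881135363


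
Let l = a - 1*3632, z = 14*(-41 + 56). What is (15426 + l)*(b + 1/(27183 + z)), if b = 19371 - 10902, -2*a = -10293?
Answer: 3930048922579/27393 ≈ 1.4347e+8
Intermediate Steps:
a = 10293/2 (a = -1/2*(-10293) = 10293/2 ≈ 5146.5)
z = 210 (z = 14*15 = 210)
l = 3029/2 (l = 10293/2 - 1*3632 = 10293/2 - 3632 = 3029/2 ≈ 1514.5)
b = 8469
(15426 + l)*(b + 1/(27183 + z)) = (15426 + 3029/2)*(8469 + 1/(27183 + 210)) = 33881*(8469 + 1/27393)/2 = (33881/2)*(231991318/27393) = 3930048922579/27393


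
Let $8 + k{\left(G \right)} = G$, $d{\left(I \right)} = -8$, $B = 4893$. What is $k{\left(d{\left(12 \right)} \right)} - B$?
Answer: $-4909$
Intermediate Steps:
$k{\left(G \right)} = -8 + G$
$k{\left(d{\left(12 \right)} \right)} - B = \left(-8 - 8\right) - 4893 = -16 - 4893 = -4909$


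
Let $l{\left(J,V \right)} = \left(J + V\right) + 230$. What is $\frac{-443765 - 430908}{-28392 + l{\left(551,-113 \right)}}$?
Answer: $\frac{874673}{27724} \approx 31.549$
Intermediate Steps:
$l{\left(J,V \right)} = 230 + J + V$
$\frac{-443765 - 430908}{-28392 + l{\left(551,-113 \right)}} = \frac{-443765 - 430908}{-28392 + \left(230 + 551 - 113\right)} = - \frac{874673}{-28392 + 668} = - \frac{874673}{-27724} = \left(-874673\right) \left(- \frac{1}{27724}\right) = \frac{874673}{27724}$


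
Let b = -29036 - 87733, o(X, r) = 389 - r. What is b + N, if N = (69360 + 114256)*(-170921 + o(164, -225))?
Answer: -31271206881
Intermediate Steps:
N = -31271090112 (N = (69360 + 114256)*(-170921 + (389 - 1*(-225))) = 183616*(-170921 + (389 + 225)) = 183616*(-170921 + 614) = 183616*(-170307) = -31271090112)
b = -116769
b + N = -116769 - 31271090112 = -31271206881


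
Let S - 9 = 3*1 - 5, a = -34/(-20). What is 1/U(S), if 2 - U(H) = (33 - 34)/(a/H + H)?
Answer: 507/1084 ≈ 0.46771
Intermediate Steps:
a = 17/10 (a = -34*(-1/20) = 17/10 ≈ 1.7000)
S = 7 (S = 9 + (3*1 - 5) = 9 + (3 - 5) = 9 - 2 = 7)
U(H) = 2 + 1/(H + 17/(10*H)) (U(H) = 2 - (33 - 34)/(17/(10*H) + H) = 2 - (-1)/(H + 17/(10*H)) = 2 + 1/(H + 17/(10*H)))
1/U(S) = 1/(2*(17 + 5*7 + 10*7**2)/(17 + 10*7**2)) = 1/(2*(17 + 35 + 10*49)/(17 + 10*49)) = 1/(2*(17 + 35 + 490)/(17 + 490)) = 1/(2*542/507) = 1/(2*(1/507)*542) = 1/(1084/507) = 507/1084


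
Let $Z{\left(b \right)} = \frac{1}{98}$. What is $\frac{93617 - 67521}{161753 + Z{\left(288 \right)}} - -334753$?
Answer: $\frac{5306438489043}{15851795} \approx 3.3475 \cdot 10^{5}$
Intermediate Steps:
$Z{\left(b \right)} = \frac{1}{98}$
$\frac{93617 - 67521}{161753 + Z{\left(288 \right)}} - -334753 = \frac{93617 - 67521}{161753 + \frac{1}{98}} - -334753 = \frac{26096}{\frac{15851795}{98}} + 334753 = 26096 \cdot \frac{98}{15851795} + 334753 = \frac{2557408}{15851795} + 334753 = \frac{5306438489043}{15851795}$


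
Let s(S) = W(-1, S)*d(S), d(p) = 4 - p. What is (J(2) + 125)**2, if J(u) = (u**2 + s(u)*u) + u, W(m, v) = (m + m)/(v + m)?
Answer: 15129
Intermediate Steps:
W(m, v) = 2*m/(m + v) (W(m, v) = (2*m)/(m + v) = 2*m/(m + v))
s(S) = -2*(4 - S)/(-1 + S) (s(S) = (2*(-1)/(-1 + S))*(4 - S) = (-2/(-1 + S))*(4 - S) = -2*(4 - S)/(-1 + S))
J(u) = u + u**2 + 2*u*(-4 + u)/(-1 + u) (J(u) = (u**2 + (2*(-4 + u)/(-1 + u))*u) + u = (u**2 + 2*u*(-4 + u)/(-1 + u)) + u = u + u**2 + 2*u*(-4 + u)/(-1 + u))
(J(2) + 125)**2 = (2*(-9 + 2**2 + 2*2)/(-1 + 2) + 125)**2 = (2*(-9 + 4 + 4)/1 + 125)**2 = (2*1*(-1) + 125)**2 = (-2 + 125)**2 = 123**2 = 15129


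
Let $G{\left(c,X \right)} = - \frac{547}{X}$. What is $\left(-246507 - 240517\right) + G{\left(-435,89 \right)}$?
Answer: $- \frac{43345683}{89} \approx -4.8703 \cdot 10^{5}$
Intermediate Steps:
$\left(-246507 - 240517\right) + G{\left(-435,89 \right)} = \left(-246507 - 240517\right) - \frac{547}{89} = -487024 - \frac{547}{89} = - \frac{43345683}{89}$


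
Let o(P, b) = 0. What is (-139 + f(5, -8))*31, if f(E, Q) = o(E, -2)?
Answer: -4309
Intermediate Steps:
f(E, Q) = 0
(-139 + f(5, -8))*31 = (-139 + 0)*31 = -139*31 = -4309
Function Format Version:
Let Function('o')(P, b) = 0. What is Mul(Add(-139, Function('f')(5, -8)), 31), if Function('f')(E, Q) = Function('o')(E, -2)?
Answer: -4309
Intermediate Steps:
Function('f')(E, Q) = 0
Mul(Add(-139, Function('f')(5, -8)), 31) = Mul(Add(-139, 0), 31) = Mul(-139, 31) = -4309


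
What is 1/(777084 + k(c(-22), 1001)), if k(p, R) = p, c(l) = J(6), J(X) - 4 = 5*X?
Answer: 1/777118 ≈ 1.2868e-6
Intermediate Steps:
J(X) = 4 + 5*X
c(l) = 34 (c(l) = 4 + 5*6 = 4 + 30 = 34)
1/(777084 + k(c(-22), 1001)) = 1/(777084 + 34) = 1/777118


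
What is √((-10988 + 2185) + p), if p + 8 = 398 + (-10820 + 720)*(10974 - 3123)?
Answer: I*√79303513 ≈ 8905.3*I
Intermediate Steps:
p = -79294710 (p = -8 + (398 + (-10820 + 720)*(10974 - 3123)) = -8 + (398 - 10100*7851) = -8 + (398 - 79295100) = -8 - 79294702 = -79294710)
√((-10988 + 2185) + p) = √((-10988 + 2185) - 79294710) = √(-8803 - 79294710) = √(-79303513) = I*√79303513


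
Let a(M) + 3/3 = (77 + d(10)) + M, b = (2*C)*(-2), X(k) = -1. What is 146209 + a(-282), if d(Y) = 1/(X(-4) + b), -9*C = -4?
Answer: 3650066/25 ≈ 1.4600e+5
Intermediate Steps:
C = 4/9 (C = -⅑*(-4) = 4/9 ≈ 0.44444)
b = -16/9 (b = (2*(4/9))*(-2) = (8/9)*(-2) = -16/9 ≈ -1.7778)
d(Y) = -9/25 (d(Y) = 1/(-1 - 16/9) = 1/(-25/9) = -9/25)
a(M) = 1891/25 + M (a(M) = -1 + ((77 - 9/25) + M) = -1 + (1916/25 + M) = 1891/25 + M)
146209 + a(-282) = 146209 + (1891/25 - 282) = 146209 - 5159/25 = 3650066/25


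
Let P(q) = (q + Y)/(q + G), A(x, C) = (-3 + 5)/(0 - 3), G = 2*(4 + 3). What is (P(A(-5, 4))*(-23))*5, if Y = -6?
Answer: 115/2 ≈ 57.500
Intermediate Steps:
G = 14 (G = 2*7 = 14)
A(x, C) = -⅔ (A(x, C) = 2/(-3) = 2*(-⅓) = -⅔)
P(q) = (-6 + q)/(14 + q) (P(q) = (q - 6)/(q + 14) = (-6 + q)/(14 + q))
(P(A(-5, 4))*(-23))*5 = (((-6 - ⅔)/(14 - ⅔))*(-23))*5 = ((-20/3/(40/3))*(-23))*5 = (((3/40)*(-20/3))*(-23))*5 = -½*(-23)*5 = (23/2)*5 = 115/2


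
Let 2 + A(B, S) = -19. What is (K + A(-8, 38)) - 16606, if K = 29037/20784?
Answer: -115182177/6928 ≈ -16626.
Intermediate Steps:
K = 9679/6928 (K = 29037*(1/20784) = 9679/6928 ≈ 1.3971)
A(B, S) = -21 (A(B, S) = -2 - 19 = -21)
(K + A(-8, 38)) - 16606 = (9679/6928 - 21) - 16606 = -135809/6928 - 16606 = -115182177/6928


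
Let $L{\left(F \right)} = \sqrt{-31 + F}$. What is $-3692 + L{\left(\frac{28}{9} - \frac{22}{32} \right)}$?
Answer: $-3692 + \frac{i \sqrt{4115}}{12} \approx -3692.0 + 5.3457 i$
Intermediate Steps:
$-3692 + L{\left(\frac{28}{9} - \frac{22}{32} \right)} = -3692 + \sqrt{-31 + \left(\frac{28}{9} - \frac{22}{32}\right)} = -3692 + \sqrt{-31 + \left(28 \cdot \frac{1}{9} - \frac{11}{16}\right)} = -3692 + \sqrt{-31 + \left(\frac{28}{9} - \frac{11}{16}\right)} = -3692 + \sqrt{-31 + \frac{349}{144}} = -3692 + \sqrt{- \frac{4115}{144}} = -3692 + \frac{i \sqrt{4115}}{12}$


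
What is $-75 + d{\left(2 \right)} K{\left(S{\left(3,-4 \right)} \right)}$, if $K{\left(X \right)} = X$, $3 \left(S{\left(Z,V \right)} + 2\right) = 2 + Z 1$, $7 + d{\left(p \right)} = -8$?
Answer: $-70$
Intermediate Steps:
$d{\left(p \right)} = -15$ ($d{\left(p \right)} = -7 - 8 = -15$)
$S{\left(Z,V \right)} = - \frac{4}{3} + \frac{Z}{3}$ ($S{\left(Z,V \right)} = -2 + \frac{2 + Z 1}{3} = -2 + \frac{2 + Z}{3} = -2 + \left(\frac{2}{3} + \frac{Z}{3}\right) = - \frac{4}{3} + \frac{Z}{3}$)
$-75 + d{\left(2 \right)} K{\left(S{\left(3,-4 \right)} \right)} = -75 - 15 \left(- \frac{4}{3} + \frac{1}{3} \cdot 3\right) = -75 - 15 \left(- \frac{4}{3} + 1\right) = -75 - -5 = -75 + 5 = -70$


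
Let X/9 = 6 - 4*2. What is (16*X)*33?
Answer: -9504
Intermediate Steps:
X = -18 (X = 9*(6 - 4*2) = 9*(6 - 8) = 9*(-2) = -18)
(16*X)*33 = (16*(-18))*33 = -288*33 = -9504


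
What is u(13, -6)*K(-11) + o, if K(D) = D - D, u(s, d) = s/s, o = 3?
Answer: 3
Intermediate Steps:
u(s, d) = 1
K(D) = 0
u(13, -6)*K(-11) + o = 1*0 + 3 = 0 + 3 = 3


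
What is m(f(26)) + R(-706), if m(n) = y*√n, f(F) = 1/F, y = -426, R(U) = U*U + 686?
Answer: 499122 - 213*√26/13 ≈ 4.9904e+5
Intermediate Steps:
R(U) = 686 + U² (R(U) = U² + 686 = 686 + U²)
m(n) = -426*√n
m(f(26)) + R(-706) = -426*√26/26 + (686 + (-706)²) = -213*√26/13 + (686 + 498436) = -213*√26/13 + 499122 = 499122 - 213*√26/13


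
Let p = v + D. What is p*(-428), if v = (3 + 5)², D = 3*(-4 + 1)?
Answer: -23540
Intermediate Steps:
D = -9 (D = 3*(-3) = -9)
v = 64 (v = 8² = 64)
p = 55 (p = 64 - 9 = 55)
p*(-428) = 55*(-428) = -23540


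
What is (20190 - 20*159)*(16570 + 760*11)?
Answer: 424059300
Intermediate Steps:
(20190 - 20*159)*(16570 + 760*11) = (20190 - 3180)*(16570 + 8360) = 17010*24930 = 424059300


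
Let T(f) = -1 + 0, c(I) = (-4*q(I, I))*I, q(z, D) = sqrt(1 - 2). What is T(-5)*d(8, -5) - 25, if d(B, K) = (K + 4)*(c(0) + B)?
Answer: -17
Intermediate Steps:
q(z, D) = I (q(z, D) = sqrt(-1) = I)
c(I) = -4*I*I (c(I) = (-4*I)*I = -4*I*I)
T(f) = -1
d(B, K) = B*(4 + K) (d(B, K) = (K + 4)*(-4*I*0 + B) = (4 + K)*(0 + B) = (4 + K)*B = B*(4 + K))
T(-5)*d(8, -5) - 25 = -8*(4 - 5) - 25 = -8*(-1) - 25 = -1*(-8) - 25 = 8 - 25 = -17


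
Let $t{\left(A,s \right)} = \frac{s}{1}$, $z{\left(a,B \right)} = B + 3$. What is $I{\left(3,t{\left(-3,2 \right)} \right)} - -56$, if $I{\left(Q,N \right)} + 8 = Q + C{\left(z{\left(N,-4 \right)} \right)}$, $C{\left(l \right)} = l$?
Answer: $50$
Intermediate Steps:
$z{\left(a,B \right)} = 3 + B$
$t{\left(A,s \right)} = s$ ($t{\left(A,s \right)} = s 1 = s$)
$I{\left(Q,N \right)} = -9 + Q$ ($I{\left(Q,N \right)} = -8 + \left(Q + \left(3 - 4\right)\right) = -8 + \left(Q - 1\right) = -8 + \left(-1 + Q\right) = -9 + Q$)
$I{\left(3,t{\left(-3,2 \right)} \right)} - -56 = \left(-9 + 3\right) - -56 = -6 + 56 = 50$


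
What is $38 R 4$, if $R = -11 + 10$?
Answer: $-152$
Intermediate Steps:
$R = -1$
$38 R 4 = 38 \left(-1\right) 4 = \left(-38\right) 4 = -152$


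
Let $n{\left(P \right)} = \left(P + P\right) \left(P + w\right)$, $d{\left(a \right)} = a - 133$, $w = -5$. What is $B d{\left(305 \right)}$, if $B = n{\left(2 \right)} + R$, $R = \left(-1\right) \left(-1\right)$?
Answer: $-1892$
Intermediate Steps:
$d{\left(a \right)} = -133 + a$ ($d{\left(a \right)} = a - 133 = -133 + a$)
$R = 1$
$n{\left(P \right)} = 2 P \left(-5 + P\right)$ ($n{\left(P \right)} = \left(P + P\right) \left(P - 5\right) = 2 P \left(-5 + P\right)$)
$B = -11$ ($B = 2 \cdot 2 \left(-5 + 2\right) + 1 = 2 \cdot 2 \left(-3\right) + 1 = -12 + 1 = -11$)
$B d{\left(305 \right)} = - 11 \left(-133 + 305\right) = \left(-11\right) 172 = -1892$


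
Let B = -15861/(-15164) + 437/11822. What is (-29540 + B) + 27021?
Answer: -577217381/229244 ≈ -2517.9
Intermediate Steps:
B = 248255/229244 (B = -15861*(-1/15164) + 437*(1/11822) = 933/892 + 19/514 = 248255/229244 ≈ 1.0829)
(-29540 + B) + 27021 = (-29540 + 248255/229244) + 27021 = -6771619505/229244 + 27021 = -577217381/229244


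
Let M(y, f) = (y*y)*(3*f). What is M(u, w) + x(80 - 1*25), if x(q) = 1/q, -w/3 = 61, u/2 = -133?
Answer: -2136477419/55 ≈ -3.8845e+7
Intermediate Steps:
u = -266 (u = 2*(-133) = -266)
w = -183 (w = -3*61 = -183)
M(y, f) = 3*f*y**2 (M(y, f) = y**2*(3*f) = 3*f*y**2)
M(u, w) + x(80 - 1*25) = 3*(-183)*(-266)**2 + 1/(80 - 1*25) = 3*(-183)*70756 + 1/(80 - 25) = -38845044 + 1/55 = -2136477419/55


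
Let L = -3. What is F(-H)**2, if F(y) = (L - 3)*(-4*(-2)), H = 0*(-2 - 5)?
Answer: 2304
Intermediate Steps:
H = 0 (H = 0*(-7) = 0)
F(y) = -48 (F(y) = (-3 - 3)*(-4*(-2)) = -6*8 = -48)
F(-H)**2 = (-48)**2 = 2304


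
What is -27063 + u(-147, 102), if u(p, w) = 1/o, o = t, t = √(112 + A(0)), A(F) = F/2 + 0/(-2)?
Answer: -27063 + √7/28 ≈ -27063.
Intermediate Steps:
A(F) = F/2 (A(F) = F*(½) + 0*(-½) = F/2 + 0 = F/2)
t = 4*√7 (t = √(112 + (½)*0) = √(112 + 0) = √112 = 4*√7 ≈ 10.583)
o = 4*√7 ≈ 10.583
u(p, w) = √7/28 (u(p, w) = 1/(4*√7) = √7/28)
-27063 + u(-147, 102) = -27063 + √7/28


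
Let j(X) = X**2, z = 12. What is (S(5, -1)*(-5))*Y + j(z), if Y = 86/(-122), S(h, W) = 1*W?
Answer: 8569/61 ≈ 140.48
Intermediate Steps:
S(h, W) = W
Y = -43/61 (Y = 86*(-1/122) = -43/61 ≈ -0.70492)
(S(5, -1)*(-5))*Y + j(z) = -1*(-5)*(-43/61) + 12**2 = 5*(-43/61) + 144 = -215/61 + 144 = 8569/61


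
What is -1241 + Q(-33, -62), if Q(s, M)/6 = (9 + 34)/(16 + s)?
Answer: -21355/17 ≈ -1256.2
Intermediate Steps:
Q(s, M) = 258/(16 + s) (Q(s, M) = 6*((9 + 34)/(16 + s)) = 6*(43/(16 + s)) = 258/(16 + s))
-1241 + Q(-33, -62) = -1241 + 258/(16 - 33) = -1241 + 258/(-17) = -1241 + 258*(-1/17) = -1241 - 258/17 = -21355/17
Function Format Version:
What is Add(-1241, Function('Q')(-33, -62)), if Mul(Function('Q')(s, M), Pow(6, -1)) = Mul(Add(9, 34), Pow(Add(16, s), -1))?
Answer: Rational(-21355, 17) ≈ -1256.2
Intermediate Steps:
Function('Q')(s, M) = Mul(258, Pow(Add(16, s), -1)) (Function('Q')(s, M) = Mul(6, Mul(Add(9, 34), Pow(Add(16, s), -1))) = Mul(6, Mul(43, Pow(Add(16, s), -1))) = Mul(258, Pow(Add(16, s), -1)))
Add(-1241, Function('Q')(-33, -62)) = Add(-1241, Mul(258, Pow(Add(16, -33), -1))) = Add(-1241, Mul(258, Pow(-17, -1))) = Add(-1241, Mul(258, Rational(-1, 17))) = Add(-1241, Rational(-258, 17)) = Rational(-21355, 17)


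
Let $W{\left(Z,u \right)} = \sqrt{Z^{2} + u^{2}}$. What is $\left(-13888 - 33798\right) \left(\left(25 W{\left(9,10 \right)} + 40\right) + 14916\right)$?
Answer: $-713191816 - 1192150 \sqrt{181} \approx -7.2923 \cdot 10^{8}$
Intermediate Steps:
$\left(-13888 - 33798\right) \left(\left(25 W{\left(9,10 \right)} + 40\right) + 14916\right) = \left(-13888 - 33798\right) \left(\left(25 \sqrt{9^{2} + 10^{2}} + 40\right) + 14916\right) = - 47686 \left(\left(25 \sqrt{81 + 100} + 40\right) + 14916\right) = - 47686 \left(\left(25 \sqrt{181} + 40\right) + 14916\right) = - 47686 \left(\left(40 + 25 \sqrt{181}\right) + 14916\right) = - 47686 \left(14956 + 25 \sqrt{181}\right) = -713191816 - 1192150 \sqrt{181}$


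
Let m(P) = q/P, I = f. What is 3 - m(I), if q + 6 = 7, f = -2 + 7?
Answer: 14/5 ≈ 2.8000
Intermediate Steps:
f = 5
I = 5
q = 1 (q = -6 + 7 = 1)
m(P) = 1/P
3 - m(I) = 3 - 1/5 = 3 - 1*⅕ = 3 - ⅕ = 14/5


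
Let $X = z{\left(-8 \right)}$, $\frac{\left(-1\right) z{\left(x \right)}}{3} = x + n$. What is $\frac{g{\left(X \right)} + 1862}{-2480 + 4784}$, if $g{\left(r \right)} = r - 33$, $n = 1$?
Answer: $\frac{925}{1152} \approx 0.80295$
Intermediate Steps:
$z{\left(x \right)} = -3 - 3 x$ ($z{\left(x \right)} = - 3 \left(x + 1\right) = - 3 \left(1 + x\right) = -3 - 3 x$)
$X = 21$ ($X = -3 - -24 = -3 + 24 = 21$)
$g{\left(r \right)} = -33 + r$
$\frac{g{\left(X \right)} + 1862}{-2480 + 4784} = \frac{\left(-33 + 21\right) + 1862}{-2480 + 4784} = \frac{-12 + 1862}{2304} = 1850 \cdot \frac{1}{2304} = \frac{925}{1152}$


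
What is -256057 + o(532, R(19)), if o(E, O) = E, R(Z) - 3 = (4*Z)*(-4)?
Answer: -255525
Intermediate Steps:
R(Z) = 3 - 16*Z (R(Z) = 3 + (4*Z)*(-4) = 3 - 16*Z)
-256057 + o(532, R(19)) = -256057 + 532 = -255525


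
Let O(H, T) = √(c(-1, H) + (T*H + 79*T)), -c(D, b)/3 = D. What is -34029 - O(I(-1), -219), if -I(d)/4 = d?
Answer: -34029 - I*√18174 ≈ -34029.0 - 134.81*I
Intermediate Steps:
I(d) = -4*d
c(D, b) = -3*D
O(H, T) = √(3 + 79*T + H*T) (O(H, T) = √(-3*(-1) + (T*H + 79*T)) = √(3 + (H*T + 79*T)) = √(3 + (79*T + H*T)) = √(3 + 79*T + H*T))
-34029 - O(I(-1), -219) = -34029 - √(3 + 79*(-219) - 4*(-1)*(-219)) = -34029 - √(3 - 17301 + 4*(-219)) = -34029 - √(3 - 17301 - 876) = -34029 - √(-18174) = -34029 - I*√18174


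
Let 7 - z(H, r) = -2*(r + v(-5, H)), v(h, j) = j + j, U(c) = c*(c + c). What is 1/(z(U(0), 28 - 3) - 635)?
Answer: -1/578 ≈ -0.0017301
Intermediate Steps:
U(c) = 2*c**2 (U(c) = c*(2*c) = 2*c**2)
v(h, j) = 2*j
z(H, r) = 7 + 2*r + 4*H (z(H, r) = 7 - (-2)*(r + 2*H) = 7 - (-4*H - 2*r) = 7 + (2*r + 4*H) = 7 + 2*r + 4*H)
1/(z(U(0), 28 - 3) - 635) = 1/((7 + 2*(28 - 3) + 4*(2*0**2)) - 635) = 1/((7 + 2*25 + 4*(2*0)) - 635) = 1/((7 + 50 + 4*0) - 635) = 1/((7 + 50 + 0) - 635) = 1/(57 - 635) = 1/(-578) = -1/578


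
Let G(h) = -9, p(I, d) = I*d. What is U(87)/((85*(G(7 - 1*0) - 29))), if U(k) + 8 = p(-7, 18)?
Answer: 67/1615 ≈ 0.041486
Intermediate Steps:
U(k) = -134 (U(k) = -8 - 7*18 = -8 - 126 = -134)
U(87)/((85*(G(7 - 1*0) - 29))) = -134*1/(85*(-9 - 29)) = -134/(85*(-38)) = -134/(-3230) = -134*(-1/3230) = 67/1615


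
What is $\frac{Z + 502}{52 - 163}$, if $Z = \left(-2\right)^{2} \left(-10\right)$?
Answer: $- \frac{154}{37} \approx -4.1622$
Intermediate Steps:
$Z = -40$ ($Z = 4 \left(-10\right) = -40$)
$\frac{Z + 502}{52 - 163} = \frac{-40 + 502}{52 - 163} = \frac{462}{-111} = 462 \left(- \frac{1}{111}\right) = - \frac{154}{37}$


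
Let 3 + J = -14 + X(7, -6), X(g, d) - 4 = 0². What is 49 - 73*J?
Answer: 998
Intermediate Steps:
X(g, d) = 4 (X(g, d) = 4 + 0² = 4 + 0 = 4)
J = -13 (J = -3 + (-14 + 4) = -3 - 10 = -13)
49 - 73*J = 49 - 73*(-13) = 49 + 949 = 998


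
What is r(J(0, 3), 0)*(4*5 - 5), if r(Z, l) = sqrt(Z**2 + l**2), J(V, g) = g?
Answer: 45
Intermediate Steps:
r(J(0, 3), 0)*(4*5 - 5) = sqrt(3**2 + 0**2)*(4*5 - 5) = sqrt(9 + 0)*(20 - 5) = sqrt(9)*15 = 3*15 = 45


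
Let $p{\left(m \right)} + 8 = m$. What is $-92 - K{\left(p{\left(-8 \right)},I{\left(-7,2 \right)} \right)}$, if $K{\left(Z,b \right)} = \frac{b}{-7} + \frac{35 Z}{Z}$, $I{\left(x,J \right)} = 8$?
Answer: $- \frac{881}{7} \approx -125.86$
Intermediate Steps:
$p{\left(m \right)} = -8 + m$
$K{\left(Z,b \right)} = 35 - \frac{b}{7}$ ($K{\left(Z,b \right)} = b \left(- \frac{1}{7}\right) + 35 = - \frac{b}{7} + 35 = 35 - \frac{b}{7}$)
$-92 - K{\left(p{\left(-8 \right)},I{\left(-7,2 \right)} \right)} = -92 - \left(35 - \frac{8}{7}\right) = -92 - \frac{237}{7} = - \frac{881}{7}$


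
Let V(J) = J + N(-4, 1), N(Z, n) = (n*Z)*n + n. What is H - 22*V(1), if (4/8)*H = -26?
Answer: -8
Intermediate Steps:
H = -52 (H = 2*(-26) = -52)
N(Z, n) = n + Z*n² (N(Z, n) = (Z*n)*n + n = Z*n² + n = n + Z*n²)
V(J) = -3 + J (V(J) = J + 1*(1 - 4*1) = J + 1*(1 - 4) = J + 1*(-3) = J - 3 = -3 + J)
H - 22*V(1) = -52 - 22*(-3 + 1) = -52 - 22*(-2) = -52 + 44 = -8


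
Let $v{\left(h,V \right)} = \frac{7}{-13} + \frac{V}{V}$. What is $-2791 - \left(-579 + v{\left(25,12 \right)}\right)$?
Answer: $- \frac{28762}{13} \approx -2212.5$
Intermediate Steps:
$v{\left(h,V \right)} = \frac{6}{13}$ ($v{\left(h,V \right)} = 7 \left(- \frac{1}{13}\right) + 1 = - \frac{7}{13} + 1 = \frac{6}{13}$)
$-2791 - \left(-579 + v{\left(25,12 \right)}\right) = -2791 + \left(579 - \frac{6}{13}\right) = -2791 + \frac{7521}{13} = - \frac{28762}{13}$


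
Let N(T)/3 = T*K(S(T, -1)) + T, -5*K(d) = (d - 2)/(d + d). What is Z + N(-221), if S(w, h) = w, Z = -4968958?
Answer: -49695541/10 ≈ -4.9696e+6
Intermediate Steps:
K(d) = -(-2 + d)/(10*d) (K(d) = -(d - 2)/(5*(d + d)) = -(-2 + d)/(5*(2*d)) = -(-2 + d)*1/(2*d)/5 = -(-2 + d)/(10*d))
N(T) = ⅗ + 27*T/10 (N(T) = 3*(T*((2 - T)/(10*T)) + T) = 3*((⅕ - T/10) + T) = 3*(⅕ + 9*T/10) = ⅗ + 27*T/10)
Z + N(-221) = -4968958 + (⅗ + (27/10)*(-221)) = -4968958 + (⅗ - 5967/10) = -4968958 - 5961/10 = -49695541/10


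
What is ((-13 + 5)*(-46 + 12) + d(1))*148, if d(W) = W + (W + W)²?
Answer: 40996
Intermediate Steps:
d(W) = W + 4*W² (d(W) = W + (2*W)² = W + 4*W²)
((-13 + 5)*(-46 + 12) + d(1))*148 = ((-13 + 5)*(-46 + 12) + 1*(1 + 4*1))*148 = (-8*(-34) + 1*(1 + 4))*148 = (272 + 1*5)*148 = (272 + 5)*148 = 277*148 = 40996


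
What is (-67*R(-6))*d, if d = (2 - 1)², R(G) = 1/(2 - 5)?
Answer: 67/3 ≈ 22.333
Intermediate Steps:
R(G) = -⅓ (R(G) = 1/(-3) = -⅓)
d = 1 (d = 1² = 1)
(-67*R(-6))*d = -67*(-⅓)*1 = (67/3)*1 = 67/3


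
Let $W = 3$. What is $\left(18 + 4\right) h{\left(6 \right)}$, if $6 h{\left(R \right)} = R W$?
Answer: $66$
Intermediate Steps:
$h{\left(R \right)} = \frac{R}{2}$ ($h{\left(R \right)} = \frac{R 3}{6} = \frac{3 R}{6} = \frac{R}{2}$)
$\left(18 + 4\right) h{\left(6 \right)} = \left(18 + 4\right) \frac{1}{2} \cdot 6 = 22 \cdot 3 = 66$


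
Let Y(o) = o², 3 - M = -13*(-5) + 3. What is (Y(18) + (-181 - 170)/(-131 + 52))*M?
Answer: -1686555/79 ≈ -21349.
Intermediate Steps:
M = -65 (M = 3 - (-13*(-5) + 3) = 3 - (65 + 3) = 3 - 1*68 = 3 - 68 = -65)
(Y(18) + (-181 - 170)/(-131 + 52))*M = (18² + (-181 - 170)/(-131 + 52))*(-65) = (324 - 351/(-79))*(-65) = (324 - 351*(-1/79))*(-65) = (324 + 351/79)*(-65) = (25947/79)*(-65) = -1686555/79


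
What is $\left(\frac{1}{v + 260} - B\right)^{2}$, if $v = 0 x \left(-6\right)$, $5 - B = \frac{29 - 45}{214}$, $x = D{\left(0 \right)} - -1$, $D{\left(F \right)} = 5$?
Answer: $\frac{19901591329}{773952400} \approx 25.714$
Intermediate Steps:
$x = 6$ ($x = 5 - -1 = 5 + 1 = 6$)
$B = \frac{543}{107}$ ($B = 5 - \frac{29 - 45}{214} = 5 - \left(29 - 45\right) \frac{1}{214} = 5 - \left(-16\right) \frac{1}{214} = 5 - - \frac{8}{107} = 5 + \frac{8}{107} = \frac{543}{107} \approx 5.0748$)
$v = 0$ ($v = 0 \cdot 6 \left(-6\right) = 0 \left(-6\right) = 0$)
$\left(\frac{1}{v + 260} - B\right)^{2} = \left(\frac{1}{0 + 260} - \frac{543}{107}\right)^{2} = \left(\frac{1}{260} - \frac{543}{107}\right)^{2} = \left(- \frac{141073}{27820}\right)^{2} = \frac{19901591329}{773952400}$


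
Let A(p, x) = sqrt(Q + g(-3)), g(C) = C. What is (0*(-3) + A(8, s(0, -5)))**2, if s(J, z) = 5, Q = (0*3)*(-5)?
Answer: -3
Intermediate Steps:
Q = 0 (Q = 0*(-5) = 0)
A(p, x) = I*sqrt(3) (A(p, x) = sqrt(0 - 3) = sqrt(-3) = I*sqrt(3))
(0*(-3) + A(8, s(0, -5)))**2 = (0*(-3) + I*sqrt(3))**2 = (0 + I*sqrt(3))**2 = (I*sqrt(3))**2 = -3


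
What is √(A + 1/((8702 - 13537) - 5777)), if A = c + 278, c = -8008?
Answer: 3*I*√24180845437/5306 ≈ 87.92*I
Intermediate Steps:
A = -7730 (A = -8008 + 278 = -7730)
√(A + 1/((8702 - 13537) - 5777)) = √(-7730 + 1/((8702 - 13537) - 5777)) = √(-7730 + 1/(-4835 - 5777)) = √(-7730 + 1/(-10612)) = √(-7730 - 1/10612) = √(-82030761/10612) = 3*I*√24180845437/5306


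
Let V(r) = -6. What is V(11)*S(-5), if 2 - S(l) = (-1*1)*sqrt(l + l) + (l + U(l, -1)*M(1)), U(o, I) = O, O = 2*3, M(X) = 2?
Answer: 30 - 6*I*sqrt(10) ≈ 30.0 - 18.974*I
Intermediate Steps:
O = 6
U(o, I) = 6
S(l) = -10 - l + sqrt(2)*sqrt(l) (S(l) = 2 - ((-1*1)*sqrt(l + l) + (l + 6*2)) = 2 - (-sqrt(2*l) + (l + 12)) = 2 - (-sqrt(2)*sqrt(l) + (12 + l)) = 2 - (12 + l - sqrt(2)*sqrt(l)) = 2 + (-12 - l + sqrt(2)*sqrt(l)) = -10 - l + sqrt(2)*sqrt(l))
V(11)*S(-5) = -6*(-10 - 1*(-5) + sqrt(2)*sqrt(-5)) = -6*(-10 + 5 + sqrt(2)*(I*sqrt(5))) = -6*(-10 + 5 + I*sqrt(10)) = -6*(-5 + I*sqrt(10)) = 30 - 6*I*sqrt(10)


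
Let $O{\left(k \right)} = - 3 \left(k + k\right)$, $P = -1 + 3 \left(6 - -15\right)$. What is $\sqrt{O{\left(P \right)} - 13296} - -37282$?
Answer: $37282 + 2 i \sqrt{3417} \approx 37282.0 + 116.91 i$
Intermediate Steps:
$P = 62$ ($P = -1 + 3 \left(6 + 15\right) = -1 + 3 \cdot 21 = -1 + 63 = 62$)
$O{\left(k \right)} = - 6 k$ ($O{\left(k \right)} = - 3 \cdot 2 k = - 6 k$)
$\sqrt{O{\left(P \right)} - 13296} - -37282 = \sqrt{\left(-6\right) 62 - 13296} - -37282 = \sqrt{-372 - 13296} + 37282 = \sqrt{-13668} + 37282 = 2 i \sqrt{3417} + 37282 = 37282 + 2 i \sqrt{3417}$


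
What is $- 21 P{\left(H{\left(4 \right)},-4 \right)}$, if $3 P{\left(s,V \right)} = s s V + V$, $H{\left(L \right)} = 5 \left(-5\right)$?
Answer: $17528$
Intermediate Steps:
$H{\left(L \right)} = -25$
$P{\left(s,V \right)} = \frac{V}{3} + \frac{V s^{2}}{3}$ ($P{\left(s,V \right)} = \frac{s s V + V}{3} = \frac{s^{2} V + V}{3} = \frac{V s^{2} + V}{3} = \frac{V + V s^{2}}{3} = \frac{V}{3} + \frac{V s^{2}}{3}$)
$- 21 P{\left(H{\left(4 \right)},-4 \right)} = - 21 \cdot \frac{1}{3} \left(-4\right) \left(1 + \left(-25\right)^{2}\right) = - 21 \cdot \frac{1}{3} \left(-4\right) \left(1 + 625\right) = - 21 \cdot \frac{1}{3} \left(-4\right) 626 = \left(-21\right) \left(- \frac{2504}{3}\right) = 17528$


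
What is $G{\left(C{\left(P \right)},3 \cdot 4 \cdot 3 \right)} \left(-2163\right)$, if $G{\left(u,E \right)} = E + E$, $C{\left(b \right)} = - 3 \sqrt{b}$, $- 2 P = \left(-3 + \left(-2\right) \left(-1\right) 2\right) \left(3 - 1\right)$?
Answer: $-155736$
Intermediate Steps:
$P = -1$ ($P = - \frac{\left(-3 + \left(-2\right) \left(-1\right) 2\right) \left(3 - 1\right)}{2} = - \frac{\left(-3 + 2 \cdot 2\right) 2}{2} = - \frac{\left(-3 + 4\right) 2}{2} = - \frac{1 \cdot 2}{2} = \left(- \frac{1}{2}\right) 2 = -1$)
$G{\left(u,E \right)} = 2 E$
$G{\left(C{\left(P \right)},3 \cdot 4 \cdot 3 \right)} \left(-2163\right) = 2 \cdot 3 \cdot 4 \cdot 3 \left(-2163\right) = 2 \cdot 12 \cdot 3 \left(-2163\right) = 2 \cdot 36 \left(-2163\right) = 72 \left(-2163\right) = -155736$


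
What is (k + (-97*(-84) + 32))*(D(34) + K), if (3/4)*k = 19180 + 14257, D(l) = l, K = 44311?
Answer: 7019281360/3 ≈ 2.3398e+9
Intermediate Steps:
k = 133748/3 (k = 4*(19180 + 14257)/3 = (4/3)*33437 = 133748/3 ≈ 44583.)
(k + (-97*(-84) + 32))*(D(34) + K) = (133748/3 + (-97*(-84) + 32))*(34 + 44311) = (133748/3 + (8148 + 32))*44345 = (133748/3 + 8180)*44345 = (158288/3)*44345 = 7019281360/3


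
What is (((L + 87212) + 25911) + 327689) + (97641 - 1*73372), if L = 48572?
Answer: 513653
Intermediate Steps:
(((L + 87212) + 25911) + 327689) + (97641 - 1*73372) = (((48572 + 87212) + 25911) + 327689) + (97641 - 1*73372) = ((135784 + 25911) + 327689) + (97641 - 73372) = (161695 + 327689) + 24269 = 489384 + 24269 = 513653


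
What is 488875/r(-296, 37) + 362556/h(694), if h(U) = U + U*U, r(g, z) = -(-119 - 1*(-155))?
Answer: -117893013367/8681940 ≈ -13579.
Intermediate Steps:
r(g, z) = -36 (r(g, z) = -(-119 + 155) = -1*36 = -36)
h(U) = U + U²
488875/r(-296, 37) + 362556/h(694) = 488875/(-36) + 362556/((694*(1 + 694))) = 488875*(-1/36) + 362556/((694*695)) = -488875/36 + 362556/482330 = -488875/36 + 362556*(1/482330) = -488875/36 + 181278/241165 = -117893013367/8681940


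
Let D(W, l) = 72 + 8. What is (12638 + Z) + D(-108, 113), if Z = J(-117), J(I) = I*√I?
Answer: 12718 - 351*I*√13 ≈ 12718.0 - 1265.5*I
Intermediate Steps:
J(I) = I^(3/2)
Z = -351*I*√13 (Z = (-117)^(3/2) = -351*I*√13 ≈ -1265.5*I)
D(W, l) = 80
(12638 + Z) + D(-108, 113) = (12638 - 351*I*√13) + 80 = 12718 - 351*I*√13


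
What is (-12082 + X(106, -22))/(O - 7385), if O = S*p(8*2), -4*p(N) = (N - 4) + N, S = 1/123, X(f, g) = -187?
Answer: 1509087/908362 ≈ 1.6613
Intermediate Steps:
S = 1/123 ≈ 0.0081301
p(N) = 1 - N/2 (p(N) = -((N - 4) + N)/4 = -((-4 + N) + N)/4 = -(-4 + 2*N)/4 = 1 - N/2)
O = -7/123 (O = (1 - 4*2)/123 = (1 - ½*16)/123 = (1 - 8)/123 = (1/123)*(-7) = -7/123 ≈ -0.056911)
(-12082 + X(106, -22))/(O - 7385) = (-12082 - 187)/(-7/123 - 7385) = -12269/(-908362/123) = -12269*(-123/908362) = 1509087/908362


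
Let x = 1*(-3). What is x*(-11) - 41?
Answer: -8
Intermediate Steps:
x = -3
x*(-11) - 41 = -3*(-11) - 41 = 33 - 41 = -8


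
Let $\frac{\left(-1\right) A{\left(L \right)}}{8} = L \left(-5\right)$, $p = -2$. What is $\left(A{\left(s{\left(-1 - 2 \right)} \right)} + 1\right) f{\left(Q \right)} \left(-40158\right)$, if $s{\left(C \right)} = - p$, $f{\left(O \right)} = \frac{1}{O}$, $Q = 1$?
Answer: $-3252798$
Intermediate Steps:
$s{\left(C \right)} = 2$ ($s{\left(C \right)} = \left(-1\right) \left(-2\right) = 2$)
$A{\left(L \right)} = 40 L$ ($A{\left(L \right)} = - 8 L \left(-5\right) = - 8 \left(- 5 L\right) = 40 L$)
$\left(A{\left(s{\left(-1 - 2 \right)} \right)} + 1\right) f{\left(Q \right)} \left(-40158\right) = \frac{40 \cdot 2 + 1}{1} \left(-40158\right) = \left(80 + 1\right) 1 \left(-40158\right) = 81 \cdot 1 \left(-40158\right) = 81 \left(-40158\right) = -3252798$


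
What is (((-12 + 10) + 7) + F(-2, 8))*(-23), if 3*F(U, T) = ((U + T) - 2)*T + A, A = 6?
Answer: -1219/3 ≈ -406.33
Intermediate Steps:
F(U, T) = 2 + T*(-2 + T + U)/3 (F(U, T) = (((U + T) - 2)*T + 6)/3 = (((T + U) - 2)*T + 6)/3 = ((-2 + T + U)*T + 6)/3 = (T*(-2 + T + U) + 6)/3 = (6 + T*(-2 + T + U))/3 = 2 + T*(-2 + T + U)/3)
(((-12 + 10) + 7) + F(-2, 8))*(-23) = (((-12 + 10) + 7) + (2 - ⅔*8 + (⅓)*8² + (⅓)*8*(-2)))*(-23) = ((-2 + 7) + (2 - 16/3 + (⅓)*64 - 16/3))*(-23) = (5 + (2 - 16/3 + 64/3 - 16/3))*(-23) = (5 + 38/3)*(-23) = (53/3)*(-23) = -1219/3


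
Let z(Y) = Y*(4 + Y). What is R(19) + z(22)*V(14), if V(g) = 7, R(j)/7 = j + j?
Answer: 4270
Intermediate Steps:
R(j) = 14*j (R(j) = 7*(j + j) = 7*(2*j) = 14*j)
R(19) + z(22)*V(14) = 14*19 + (22*(4 + 22))*7 = 266 + (22*26)*7 = 266 + 572*7 = 266 + 4004 = 4270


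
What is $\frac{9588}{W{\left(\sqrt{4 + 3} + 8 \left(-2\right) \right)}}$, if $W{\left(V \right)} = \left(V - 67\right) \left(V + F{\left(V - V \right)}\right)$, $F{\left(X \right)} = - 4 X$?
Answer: $\frac{711110}{95201} + \frac{52734 \sqrt{7}}{95201} \approx 8.9351$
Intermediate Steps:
$W{\left(V \right)} = V \left(-67 + V\right)$ ($W{\left(V \right)} = \left(V - 67\right) \left(V - 4 \left(V - V\right)\right) = \left(-67 + V\right) \left(V - 0\right) = \left(-67 + V\right) \left(V + 0\right) = \left(-67 + V\right) V = V \left(-67 + V\right)$)
$\frac{9588}{W{\left(\sqrt{4 + 3} + 8 \left(-2\right) \right)}} = \frac{9588}{\left(\sqrt{4 + 3} + 8 \left(-2\right)\right) \left(-67 + \left(\sqrt{4 + 3} + 8 \left(-2\right)\right)\right)} = \frac{9588}{\left(\sqrt{7} - 16\right) \left(-67 - \left(16 - \sqrt{7}\right)\right)} = \frac{9588}{\left(-16 + \sqrt{7}\right) \left(-67 - \left(16 - \sqrt{7}\right)\right)} = \frac{9588}{\left(-16 + \sqrt{7}\right) \left(-83 + \sqrt{7}\right)} = \frac{9588}{\left(-83 + \sqrt{7}\right) \left(-16 + \sqrt{7}\right)}$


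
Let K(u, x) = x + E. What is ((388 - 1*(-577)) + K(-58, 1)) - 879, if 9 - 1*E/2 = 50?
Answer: 5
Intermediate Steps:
E = -82 (E = 18 - 2*50 = 18 - 100 = -82)
K(u, x) = -82 + x (K(u, x) = x - 82 = -82 + x)
((388 - 1*(-577)) + K(-58, 1)) - 879 = ((388 - 1*(-577)) + (-82 + 1)) - 879 = ((388 + 577) - 81) - 879 = (965 - 81) - 879 = 884 - 879 = 5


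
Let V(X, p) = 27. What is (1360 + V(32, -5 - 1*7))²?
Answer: 1923769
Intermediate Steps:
(1360 + V(32, -5 - 1*7))² = (1360 + 27)² = 1387² = 1923769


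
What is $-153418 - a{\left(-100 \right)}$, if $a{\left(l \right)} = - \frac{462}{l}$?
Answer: $- \frac{7671131}{50} \approx -1.5342 \cdot 10^{5}$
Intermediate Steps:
$-153418 - a{\left(-100 \right)} = -153418 - - \frac{462}{-100} = -153418 - \left(-462\right) \left(- \frac{1}{100}\right) = -153418 - \frac{231}{50} = - \frac{7671131}{50}$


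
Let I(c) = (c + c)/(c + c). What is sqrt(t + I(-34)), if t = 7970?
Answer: sqrt(7971) ≈ 89.281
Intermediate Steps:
I(c) = 1 (I(c) = (2*c)/((2*c)) = (2*c)*(1/(2*c)) = 1)
sqrt(t + I(-34)) = sqrt(7970 + 1) = sqrt(7971)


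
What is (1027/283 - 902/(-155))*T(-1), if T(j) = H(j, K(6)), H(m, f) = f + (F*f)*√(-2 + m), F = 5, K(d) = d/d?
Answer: 414451/43865 + 414451*I*√3/8773 ≈ 9.4483 + 81.825*I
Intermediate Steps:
K(d) = 1
H(m, f) = f + 5*f*√(-2 + m) (H(m, f) = f + (5*f)*√(-2 + m) = f + 5*f*√(-2 + m))
T(j) = 1 + 5*√(-2 + j) (T(j) = 1*(1 + 5*√(-2 + j)) = 1 + 5*√(-2 + j))
(1027/283 - 902/(-155))*T(-1) = (1027/283 - 902/(-155))*(1 + 5*√(-2 - 1)) = (1027*(1/283) - 902*(-1/155))*(1 + 5*√(-3)) = (1027/283 + 902/155)*(1 + 5*(I*√3)) = 414451*(1 + 5*I*√3)/43865 = 414451/43865 + 414451*I*√3/8773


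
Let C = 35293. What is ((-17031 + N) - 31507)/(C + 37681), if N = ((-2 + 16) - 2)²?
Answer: -24197/36487 ≈ -0.66317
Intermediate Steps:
N = 144 (N = (14 - 2)² = 12² = 144)
((-17031 + N) - 31507)/(C + 37681) = ((-17031 + 144) - 31507)/(35293 + 37681) = (-16887 - 31507)/72974 = -48394*1/72974 = -24197/36487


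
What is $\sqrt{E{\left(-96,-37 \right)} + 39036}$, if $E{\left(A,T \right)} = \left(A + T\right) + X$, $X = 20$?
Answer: $\sqrt{38923} \approx 197.29$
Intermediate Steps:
$E{\left(A,T \right)} = 20 + A + T$ ($E{\left(A,T \right)} = \left(A + T\right) + 20 = 20 + A + T$)
$\sqrt{E{\left(-96,-37 \right)} + 39036} = \sqrt{\left(20 - 96 - 37\right) + 39036} = \sqrt{-113 + 39036} = \sqrt{38923}$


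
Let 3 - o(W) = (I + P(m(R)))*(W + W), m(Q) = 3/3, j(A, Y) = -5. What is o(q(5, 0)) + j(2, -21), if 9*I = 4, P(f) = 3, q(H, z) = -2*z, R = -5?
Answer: -2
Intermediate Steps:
m(Q) = 1 (m(Q) = 3*(1/3) = 1)
I = 4/9 (I = (1/9)*4 = 4/9 ≈ 0.44444)
o(W) = 3 - 62*W/9 (o(W) = 3 - (4/9 + 3)*(W + W) = 3 - 31*2*W/9 = 3 - 62*W/9)
o(q(5, 0)) + j(2, -21) = (3 - (-124)*0/9) - 5 = (3 - 62/9*0) - 5 = (3 + 0) - 5 = 3 - 5 = -2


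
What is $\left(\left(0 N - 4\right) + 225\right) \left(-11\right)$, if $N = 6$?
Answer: $-2431$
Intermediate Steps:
$\left(\left(0 N - 4\right) + 225\right) \left(-11\right) = \left(\left(0 \cdot 6 - 4\right) + 225\right) \left(-11\right) = \left(\left(0 - 4\right) + 225\right) \left(-11\right) = \left(-4 + 225\right) \left(-11\right) = 221 \left(-11\right) = -2431$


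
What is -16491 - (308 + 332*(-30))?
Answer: -6839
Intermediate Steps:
-16491 - (308 + 332*(-30)) = -16491 - (308 - 9960) = -16491 - 1*(-9652) = -16491 + 9652 = -6839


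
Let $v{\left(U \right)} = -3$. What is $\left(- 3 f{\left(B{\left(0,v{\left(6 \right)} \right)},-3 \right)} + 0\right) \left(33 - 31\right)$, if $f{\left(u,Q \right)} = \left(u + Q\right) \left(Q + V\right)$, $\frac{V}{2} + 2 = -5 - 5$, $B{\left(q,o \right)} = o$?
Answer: $-972$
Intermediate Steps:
$V = -24$ ($V = -4 + 2 \left(-5 - 5\right) = -4 + 2 \left(-10\right) = -4 - 20 = -24$)
$f{\left(u,Q \right)} = \left(-24 + Q\right) \left(Q + u\right)$ ($f{\left(u,Q \right)} = \left(u + Q\right) \left(Q - 24\right) = \left(Q + u\right) \left(-24 + Q\right) = \left(-24 + Q\right) \left(Q + u\right)$)
$\left(- 3 f{\left(B{\left(0,v{\left(6 \right)} \right)},-3 \right)} + 0\right) \left(33 - 31\right) = \left(- 3 \left(\left(-3\right)^{2} - -72 - -72 - -9\right) + 0\right) \left(33 - 31\right) = \left(- 3 \left(9 + 72 + 72 + 9\right) + 0\right) 2 = \left(\left(-3\right) 162 + 0\right) 2 = \left(-486 + 0\right) 2 = \left(-486\right) 2 = -972$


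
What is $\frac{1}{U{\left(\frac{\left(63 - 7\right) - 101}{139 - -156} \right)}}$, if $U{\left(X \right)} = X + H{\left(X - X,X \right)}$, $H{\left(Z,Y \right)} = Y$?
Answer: $- \frac{59}{18} \approx -3.2778$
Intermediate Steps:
$U{\left(X \right)} = 2 X$ ($U{\left(X \right)} = X + X = 2 X$)
$\frac{1}{U{\left(\frac{\left(63 - 7\right) - 101}{139 - -156} \right)}} = \frac{1}{2 \frac{\left(63 - 7\right) - 101}{139 - -156}} = \frac{1}{2 \frac{\left(63 - 7\right) - 101}{139 + 156}} = \frac{1}{2 \frac{56 - 101}{295}} = \frac{1}{2 \left(\left(-45\right) \frac{1}{295}\right)} = \frac{1}{2 \left(- \frac{9}{59}\right)} = \frac{1}{- \frac{18}{59}} = - \frac{59}{18}$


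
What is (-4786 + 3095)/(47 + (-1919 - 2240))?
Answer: 1691/4112 ≈ 0.41124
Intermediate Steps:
(-4786 + 3095)/(47 + (-1919 - 2240)) = -1691/(47 - 4159) = -1691/(-4112) = -1691*(-1/4112) = 1691/4112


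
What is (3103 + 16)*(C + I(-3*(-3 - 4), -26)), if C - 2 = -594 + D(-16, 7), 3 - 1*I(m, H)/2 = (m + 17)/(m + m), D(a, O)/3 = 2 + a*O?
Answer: -60115606/21 ≈ -2.8626e+6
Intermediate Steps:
D(a, O) = 6 + 3*O*a (D(a, O) = 3*(2 + a*O) = 3*(2 + O*a) = 6 + 3*O*a)
I(m, H) = 6 - (17 + m)/m (I(m, H) = 6 - 2*(m + 17)/(m + m) = 6 - 2*(17 + m)/(2*m) = 6 - 2*(17 + m)*1/(2*m) = 6 - (17 + m)/m)
C = -922 (C = 2 + (-594 + (6 + 3*7*(-16))) = 2 + (-594 + (6 - 336)) = 2 + (-594 - 330) = 2 - 924 = -922)
(3103 + 16)*(C + I(-3*(-3 - 4), -26)) = (3103 + 16)*(-922 + (5 - 17*(-1/(3*(-3 - 4))))) = 3119*(-922 + (5 - 17/((-3*(-7))))) = 3119*(-922 + (5 - 17/21)) = 3119*(-922 + 88/21) = 3119*(-19274/21) = -60115606/21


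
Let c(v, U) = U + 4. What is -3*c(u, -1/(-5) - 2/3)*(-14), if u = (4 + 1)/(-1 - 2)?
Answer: 742/5 ≈ 148.40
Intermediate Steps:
u = -5/3 (u = 5/(-3) = 5*(-⅓) = -5/3 ≈ -1.6667)
c(v, U) = 4 + U
-3*c(u, -1/(-5) - 2/3)*(-14) = -3*(4 + (-1/(-5) - 2/3))*(-14) = -3*(4 + (-1*(-⅕) - 2*⅓))*(-14) = -3*(4 + (⅕ - ⅔))*(-14) = -3*(4 - 7/15)*(-14) = -3*53/15*(-14) = -53/5*(-14) = 742/5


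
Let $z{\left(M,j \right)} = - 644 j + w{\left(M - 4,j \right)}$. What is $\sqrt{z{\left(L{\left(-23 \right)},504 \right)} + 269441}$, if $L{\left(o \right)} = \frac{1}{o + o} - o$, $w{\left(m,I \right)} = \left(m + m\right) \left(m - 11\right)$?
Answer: $\frac{i \sqrt{116024878}}{46} \approx 234.16 i$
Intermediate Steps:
$w{\left(m,I \right)} = 2 m \left(-11 + m\right)$
$L{\left(o \right)} = \frac{1}{2 o} - o$
$z{\left(M,j \right)} = - 644 j + 2 \left(-15 + M\right) \left(-4 + M\right)$ ($z{\left(M,j \right)} = - 644 j + 2 \left(M - 4\right) \left(-11 + \left(M - 4\right)\right) = - 644 j + 2 \left(-4 + M\right) \left(-11 + \left(-4 + M\right)\right) = - 644 j + 2 \left(-4 + M\right) \left(-15 + M\right) = - 644 j + 2 \left(-15 + M\right) \left(-4 + M\right)$)
$\sqrt{z{\left(L{\left(-23 \right)},504 \right)} + 269441} = \sqrt{\left(\left(-644\right) 504 + 2 \left(-15 + \left(\frac{1}{2 \left(-23\right)} - -23\right)\right) \left(-4 + \left(\frac{1}{2 \left(-23\right)} - -23\right)\right)\right) + 269441} = \sqrt{\left(-324576 + 2 \left(-15 + \left(\frac{1}{2} \left(- \frac{1}{23}\right) + 23\right)\right) \left(-4 + \left(\frac{1}{2} \left(- \frac{1}{23}\right) + 23\right)\right)\right) + 269441} = \sqrt{\left(-324576 + 2 \left(-15 + \left(- \frac{1}{46} + 23\right)\right) \left(-4 + \left(- \frac{1}{46} + 23\right)\right)\right) + 269441} = \sqrt{\left(-324576 + 2 \left(-15 + \frac{1057}{46}\right) \left(-4 + \frac{1057}{46}\right)\right) + 269441} = \sqrt{\left(-324576 + 2 \cdot \frac{367}{46} \cdot \frac{873}{46}\right) + 269441} = \sqrt{\left(-324576 + \frac{320391}{1058}\right) + 269441} = \sqrt{- \frac{343081017}{1058} + 269441} = \sqrt{- \frac{58012439}{1058}} = \frac{i \sqrt{116024878}}{46}$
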